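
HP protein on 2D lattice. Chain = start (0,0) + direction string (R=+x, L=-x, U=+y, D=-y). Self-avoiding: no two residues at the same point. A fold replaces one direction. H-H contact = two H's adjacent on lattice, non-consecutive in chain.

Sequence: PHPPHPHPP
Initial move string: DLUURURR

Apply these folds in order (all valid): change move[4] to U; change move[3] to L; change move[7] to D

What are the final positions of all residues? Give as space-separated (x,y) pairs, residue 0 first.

Answer: (0,0) (0,-1) (-1,-1) (-1,0) (-2,0) (-2,1) (-2,2) (-1,2) (-1,1)

Derivation:
Initial moves: DLUURURR
Fold: move[4]->U => DLUUUURR (positions: [(0, 0), (0, -1), (-1, -1), (-1, 0), (-1, 1), (-1, 2), (-1, 3), (0, 3), (1, 3)])
Fold: move[3]->L => DLULUURR (positions: [(0, 0), (0, -1), (-1, -1), (-1, 0), (-2, 0), (-2, 1), (-2, 2), (-1, 2), (0, 2)])
Fold: move[7]->D => DLULUURD (positions: [(0, 0), (0, -1), (-1, -1), (-1, 0), (-2, 0), (-2, 1), (-2, 2), (-1, 2), (-1, 1)])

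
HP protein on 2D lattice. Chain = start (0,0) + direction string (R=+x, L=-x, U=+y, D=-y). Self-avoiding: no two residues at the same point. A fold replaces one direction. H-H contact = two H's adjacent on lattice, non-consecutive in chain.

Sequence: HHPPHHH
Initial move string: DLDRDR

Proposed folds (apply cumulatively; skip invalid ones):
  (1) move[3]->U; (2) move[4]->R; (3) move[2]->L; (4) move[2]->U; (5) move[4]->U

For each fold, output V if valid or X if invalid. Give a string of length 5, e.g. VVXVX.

Answer: XVXXX

Derivation:
Initial: DLDRDR -> [(0, 0), (0, -1), (-1, -1), (-1, -2), (0, -2), (0, -3), (1, -3)]
Fold 1: move[3]->U => DLDUDR INVALID (collision), skipped
Fold 2: move[4]->R => DLDRRR VALID
Fold 3: move[2]->L => DLLRRR INVALID (collision), skipped
Fold 4: move[2]->U => DLURRR INVALID (collision), skipped
Fold 5: move[4]->U => DLDRUR INVALID (collision), skipped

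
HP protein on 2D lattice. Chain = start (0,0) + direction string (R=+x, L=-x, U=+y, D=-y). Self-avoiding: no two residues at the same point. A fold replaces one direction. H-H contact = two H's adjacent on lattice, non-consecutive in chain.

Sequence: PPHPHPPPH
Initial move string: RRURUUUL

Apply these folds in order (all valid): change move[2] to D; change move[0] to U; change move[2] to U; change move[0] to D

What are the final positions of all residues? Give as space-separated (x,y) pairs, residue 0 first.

Answer: (0,0) (0,-1) (1,-1) (1,0) (2,0) (2,1) (2,2) (2,3) (1,3)

Derivation:
Initial moves: RRURUUUL
Fold: move[2]->D => RRDRUUUL (positions: [(0, 0), (1, 0), (2, 0), (2, -1), (3, -1), (3, 0), (3, 1), (3, 2), (2, 2)])
Fold: move[0]->U => URDRUUUL (positions: [(0, 0), (0, 1), (1, 1), (1, 0), (2, 0), (2, 1), (2, 2), (2, 3), (1, 3)])
Fold: move[2]->U => URURUUUL (positions: [(0, 0), (0, 1), (1, 1), (1, 2), (2, 2), (2, 3), (2, 4), (2, 5), (1, 5)])
Fold: move[0]->D => DRURUUUL (positions: [(0, 0), (0, -1), (1, -1), (1, 0), (2, 0), (2, 1), (2, 2), (2, 3), (1, 3)])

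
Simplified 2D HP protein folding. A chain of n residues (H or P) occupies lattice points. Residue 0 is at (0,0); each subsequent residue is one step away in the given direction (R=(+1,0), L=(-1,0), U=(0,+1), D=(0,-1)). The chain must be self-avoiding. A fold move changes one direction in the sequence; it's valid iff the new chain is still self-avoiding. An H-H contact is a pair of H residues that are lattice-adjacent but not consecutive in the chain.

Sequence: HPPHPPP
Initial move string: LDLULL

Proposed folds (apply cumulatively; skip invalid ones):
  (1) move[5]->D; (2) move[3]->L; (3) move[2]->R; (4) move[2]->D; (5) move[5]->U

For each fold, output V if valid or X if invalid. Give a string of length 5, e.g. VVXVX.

Initial: LDLULL -> [(0, 0), (-1, 0), (-1, -1), (-2, -1), (-2, 0), (-3, 0), (-4, 0)]
Fold 1: move[5]->D => LDLULD VALID
Fold 2: move[3]->L => LDLLLD VALID
Fold 3: move[2]->R => LDRLLD INVALID (collision), skipped
Fold 4: move[2]->D => LDDLLD VALID
Fold 5: move[5]->U => LDDLLU VALID

Answer: VVXVV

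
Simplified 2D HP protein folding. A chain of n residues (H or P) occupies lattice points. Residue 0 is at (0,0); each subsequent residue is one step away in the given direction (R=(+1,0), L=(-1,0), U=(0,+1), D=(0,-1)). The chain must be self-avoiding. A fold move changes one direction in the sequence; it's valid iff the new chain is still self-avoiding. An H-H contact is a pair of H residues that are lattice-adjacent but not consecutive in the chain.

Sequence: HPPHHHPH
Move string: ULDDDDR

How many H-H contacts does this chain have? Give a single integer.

Answer: 1

Derivation:
Positions: [(0, 0), (0, 1), (-1, 1), (-1, 0), (-1, -1), (-1, -2), (-1, -3), (0, -3)]
H-H contact: residue 0 @(0,0) - residue 3 @(-1, 0)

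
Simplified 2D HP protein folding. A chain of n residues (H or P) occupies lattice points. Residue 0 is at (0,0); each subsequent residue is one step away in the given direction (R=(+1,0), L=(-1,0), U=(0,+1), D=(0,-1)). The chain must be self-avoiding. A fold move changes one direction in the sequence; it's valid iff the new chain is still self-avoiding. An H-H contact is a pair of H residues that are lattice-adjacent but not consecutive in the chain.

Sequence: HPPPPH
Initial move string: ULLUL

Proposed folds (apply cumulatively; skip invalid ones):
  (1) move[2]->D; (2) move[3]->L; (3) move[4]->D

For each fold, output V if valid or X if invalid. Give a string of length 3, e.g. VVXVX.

Initial: ULLUL -> [(0, 0), (0, 1), (-1, 1), (-2, 1), (-2, 2), (-3, 2)]
Fold 1: move[2]->D => ULDUL INVALID (collision), skipped
Fold 2: move[3]->L => ULLLL VALID
Fold 3: move[4]->D => ULLLD VALID

Answer: XVV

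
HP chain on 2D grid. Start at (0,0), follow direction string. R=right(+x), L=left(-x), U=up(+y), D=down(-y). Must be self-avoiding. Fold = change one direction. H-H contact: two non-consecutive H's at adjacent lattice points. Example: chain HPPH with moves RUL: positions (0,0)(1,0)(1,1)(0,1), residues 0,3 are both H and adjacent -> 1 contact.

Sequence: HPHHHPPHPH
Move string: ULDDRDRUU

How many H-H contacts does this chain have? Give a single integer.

Positions: [(0, 0), (0, 1), (-1, 1), (-1, 0), (-1, -1), (0, -1), (0, -2), (1, -2), (1, -1), (1, 0)]
H-H contact: residue 0 @(0,0) - residue 9 @(1, 0)
H-H contact: residue 0 @(0,0) - residue 3 @(-1, 0)

Answer: 2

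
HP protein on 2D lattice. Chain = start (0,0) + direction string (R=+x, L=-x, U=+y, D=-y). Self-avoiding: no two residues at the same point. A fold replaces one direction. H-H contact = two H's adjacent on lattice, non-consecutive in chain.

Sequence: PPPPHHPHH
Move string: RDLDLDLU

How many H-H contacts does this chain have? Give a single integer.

Positions: [(0, 0), (1, 0), (1, -1), (0, -1), (0, -2), (-1, -2), (-1, -3), (-2, -3), (-2, -2)]
H-H contact: residue 5 @(-1,-2) - residue 8 @(-2, -2)

Answer: 1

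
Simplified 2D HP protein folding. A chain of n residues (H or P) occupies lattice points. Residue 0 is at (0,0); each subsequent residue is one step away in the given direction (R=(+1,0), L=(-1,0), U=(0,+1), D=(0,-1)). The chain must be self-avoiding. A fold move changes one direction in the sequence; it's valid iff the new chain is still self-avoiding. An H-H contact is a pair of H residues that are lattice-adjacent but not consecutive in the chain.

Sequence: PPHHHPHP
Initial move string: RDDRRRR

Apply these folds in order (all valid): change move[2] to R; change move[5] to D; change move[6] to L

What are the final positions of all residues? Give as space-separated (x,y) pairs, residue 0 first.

Answer: (0,0) (1,0) (1,-1) (2,-1) (3,-1) (4,-1) (4,-2) (3,-2)

Derivation:
Initial moves: RDDRRRR
Fold: move[2]->R => RDRRRRR (positions: [(0, 0), (1, 0), (1, -1), (2, -1), (3, -1), (4, -1), (5, -1), (6, -1)])
Fold: move[5]->D => RDRRRDR (positions: [(0, 0), (1, 0), (1, -1), (2, -1), (3, -1), (4, -1), (4, -2), (5, -2)])
Fold: move[6]->L => RDRRRDL (positions: [(0, 0), (1, 0), (1, -1), (2, -1), (3, -1), (4, -1), (4, -2), (3, -2)])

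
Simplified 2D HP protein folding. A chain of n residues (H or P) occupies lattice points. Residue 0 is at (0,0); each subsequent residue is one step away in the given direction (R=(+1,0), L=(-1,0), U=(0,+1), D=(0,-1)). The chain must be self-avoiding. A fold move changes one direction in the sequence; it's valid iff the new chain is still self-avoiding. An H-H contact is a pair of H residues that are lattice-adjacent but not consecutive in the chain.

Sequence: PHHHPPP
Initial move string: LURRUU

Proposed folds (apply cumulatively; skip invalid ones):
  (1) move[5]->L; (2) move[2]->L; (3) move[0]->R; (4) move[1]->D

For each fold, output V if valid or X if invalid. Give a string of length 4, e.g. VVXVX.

Initial: LURRUU -> [(0, 0), (-1, 0), (-1, 1), (0, 1), (1, 1), (1, 2), (1, 3)]
Fold 1: move[5]->L => LURRUL VALID
Fold 2: move[2]->L => LULRUL INVALID (collision), skipped
Fold 3: move[0]->R => RURRUL VALID
Fold 4: move[1]->D => RDRRUL VALID

Answer: VXVV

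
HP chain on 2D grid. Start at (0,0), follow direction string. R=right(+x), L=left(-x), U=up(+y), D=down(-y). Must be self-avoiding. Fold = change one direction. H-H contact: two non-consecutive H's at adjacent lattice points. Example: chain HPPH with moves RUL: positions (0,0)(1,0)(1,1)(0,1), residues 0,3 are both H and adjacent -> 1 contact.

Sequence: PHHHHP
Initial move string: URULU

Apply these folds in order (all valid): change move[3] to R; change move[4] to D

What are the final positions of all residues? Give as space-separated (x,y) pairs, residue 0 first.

Initial moves: URULU
Fold: move[3]->R => URURU (positions: [(0, 0), (0, 1), (1, 1), (1, 2), (2, 2), (2, 3)])
Fold: move[4]->D => URURD (positions: [(0, 0), (0, 1), (1, 1), (1, 2), (2, 2), (2, 1)])

Answer: (0,0) (0,1) (1,1) (1,2) (2,2) (2,1)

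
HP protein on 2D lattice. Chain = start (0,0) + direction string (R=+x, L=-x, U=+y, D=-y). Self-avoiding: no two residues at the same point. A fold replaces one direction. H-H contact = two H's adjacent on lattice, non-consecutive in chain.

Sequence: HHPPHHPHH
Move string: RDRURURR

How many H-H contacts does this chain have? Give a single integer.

Positions: [(0, 0), (1, 0), (1, -1), (2, -1), (2, 0), (3, 0), (3, 1), (4, 1), (5, 1)]
H-H contact: residue 1 @(1,0) - residue 4 @(2, 0)

Answer: 1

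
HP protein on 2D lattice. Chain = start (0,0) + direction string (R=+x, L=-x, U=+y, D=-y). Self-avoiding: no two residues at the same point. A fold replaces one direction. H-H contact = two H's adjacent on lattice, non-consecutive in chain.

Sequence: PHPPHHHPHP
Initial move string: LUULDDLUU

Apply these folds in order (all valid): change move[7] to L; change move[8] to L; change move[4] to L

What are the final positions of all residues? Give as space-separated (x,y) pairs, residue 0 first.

Initial moves: LUULDDLUU
Fold: move[7]->L => LUULDDLLU (positions: [(0, 0), (-1, 0), (-1, 1), (-1, 2), (-2, 2), (-2, 1), (-2, 0), (-3, 0), (-4, 0), (-4, 1)])
Fold: move[8]->L => LUULDDLLL (positions: [(0, 0), (-1, 0), (-1, 1), (-1, 2), (-2, 2), (-2, 1), (-2, 0), (-3, 0), (-4, 0), (-5, 0)])
Fold: move[4]->L => LUULLDLLL (positions: [(0, 0), (-1, 0), (-1, 1), (-1, 2), (-2, 2), (-3, 2), (-3, 1), (-4, 1), (-5, 1), (-6, 1)])

Answer: (0,0) (-1,0) (-1,1) (-1,2) (-2,2) (-3,2) (-3,1) (-4,1) (-5,1) (-6,1)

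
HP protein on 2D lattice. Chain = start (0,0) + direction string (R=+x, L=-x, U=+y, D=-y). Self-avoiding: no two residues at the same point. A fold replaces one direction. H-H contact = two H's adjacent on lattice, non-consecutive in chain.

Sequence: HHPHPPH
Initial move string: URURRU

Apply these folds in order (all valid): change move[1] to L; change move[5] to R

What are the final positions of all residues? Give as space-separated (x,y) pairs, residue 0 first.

Answer: (0,0) (0,1) (-1,1) (-1,2) (0,2) (1,2) (2,2)

Derivation:
Initial moves: URURRU
Fold: move[1]->L => ULURRU (positions: [(0, 0), (0, 1), (-1, 1), (-1, 2), (0, 2), (1, 2), (1, 3)])
Fold: move[5]->R => ULURRR (positions: [(0, 0), (0, 1), (-1, 1), (-1, 2), (0, 2), (1, 2), (2, 2)])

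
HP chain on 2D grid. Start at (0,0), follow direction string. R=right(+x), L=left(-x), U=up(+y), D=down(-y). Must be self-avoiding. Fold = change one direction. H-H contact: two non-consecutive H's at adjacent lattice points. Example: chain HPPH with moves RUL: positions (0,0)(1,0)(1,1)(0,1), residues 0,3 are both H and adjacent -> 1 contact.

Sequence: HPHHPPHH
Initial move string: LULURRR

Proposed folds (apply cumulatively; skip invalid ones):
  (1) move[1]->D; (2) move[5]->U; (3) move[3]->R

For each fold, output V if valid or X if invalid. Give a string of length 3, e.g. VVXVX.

Answer: XVX

Derivation:
Initial: LULURRR -> [(0, 0), (-1, 0), (-1, 1), (-2, 1), (-2, 2), (-1, 2), (0, 2), (1, 2)]
Fold 1: move[1]->D => LDLURRR INVALID (collision), skipped
Fold 2: move[5]->U => LULURUR VALID
Fold 3: move[3]->R => LULRRUR INVALID (collision), skipped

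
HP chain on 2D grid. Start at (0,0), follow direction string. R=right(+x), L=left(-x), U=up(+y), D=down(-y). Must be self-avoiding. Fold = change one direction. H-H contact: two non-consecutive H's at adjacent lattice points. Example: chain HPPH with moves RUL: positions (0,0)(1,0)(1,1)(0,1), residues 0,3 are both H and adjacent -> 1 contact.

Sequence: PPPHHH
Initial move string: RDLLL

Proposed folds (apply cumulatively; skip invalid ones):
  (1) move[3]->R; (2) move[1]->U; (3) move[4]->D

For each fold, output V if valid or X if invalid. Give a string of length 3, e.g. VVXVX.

Initial: RDLLL -> [(0, 0), (1, 0), (1, -1), (0, -1), (-1, -1), (-2, -1)]
Fold 1: move[3]->R => RDLRL INVALID (collision), skipped
Fold 2: move[1]->U => RULLL VALID
Fold 3: move[4]->D => RULLD VALID

Answer: XVV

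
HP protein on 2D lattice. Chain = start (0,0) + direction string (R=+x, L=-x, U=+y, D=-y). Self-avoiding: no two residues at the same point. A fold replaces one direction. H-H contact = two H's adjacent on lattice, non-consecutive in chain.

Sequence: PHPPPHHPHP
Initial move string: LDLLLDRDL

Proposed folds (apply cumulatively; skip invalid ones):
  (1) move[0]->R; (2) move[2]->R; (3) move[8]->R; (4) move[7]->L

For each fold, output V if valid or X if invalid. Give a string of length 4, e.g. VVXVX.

Answer: VXVX

Derivation:
Initial: LDLLLDRDL -> [(0, 0), (-1, 0), (-1, -1), (-2, -1), (-3, -1), (-4, -1), (-4, -2), (-3, -2), (-3, -3), (-4, -3)]
Fold 1: move[0]->R => RDLLLDRDL VALID
Fold 2: move[2]->R => RDRLLDRDL INVALID (collision), skipped
Fold 3: move[8]->R => RDLLLDRDR VALID
Fold 4: move[7]->L => RDLLLDRLR INVALID (collision), skipped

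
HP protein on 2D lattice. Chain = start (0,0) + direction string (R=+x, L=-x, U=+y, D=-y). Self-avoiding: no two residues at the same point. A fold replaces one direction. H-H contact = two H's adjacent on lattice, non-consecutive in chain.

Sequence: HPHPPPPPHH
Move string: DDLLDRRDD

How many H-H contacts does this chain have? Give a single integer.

Positions: [(0, 0), (0, -1), (0, -2), (-1, -2), (-2, -2), (-2, -3), (-1, -3), (0, -3), (0, -4), (0, -5)]
No H-H contacts found.

Answer: 0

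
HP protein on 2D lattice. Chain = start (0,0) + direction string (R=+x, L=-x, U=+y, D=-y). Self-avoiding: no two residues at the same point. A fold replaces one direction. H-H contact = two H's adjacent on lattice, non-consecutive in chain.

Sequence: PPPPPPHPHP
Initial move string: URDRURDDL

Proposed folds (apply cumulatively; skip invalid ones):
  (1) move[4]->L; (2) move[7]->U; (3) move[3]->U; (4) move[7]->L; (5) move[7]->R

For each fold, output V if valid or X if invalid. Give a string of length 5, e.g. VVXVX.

Answer: XXXXX

Derivation:
Initial: URDRURDDL -> [(0, 0), (0, 1), (1, 1), (1, 0), (2, 0), (2, 1), (3, 1), (3, 0), (3, -1), (2, -1)]
Fold 1: move[4]->L => URDRLRDDL INVALID (collision), skipped
Fold 2: move[7]->U => URDRURDUL INVALID (collision), skipped
Fold 3: move[3]->U => URDUURDDL INVALID (collision), skipped
Fold 4: move[7]->L => URDRURDLL INVALID (collision), skipped
Fold 5: move[7]->R => URDRURDRL INVALID (collision), skipped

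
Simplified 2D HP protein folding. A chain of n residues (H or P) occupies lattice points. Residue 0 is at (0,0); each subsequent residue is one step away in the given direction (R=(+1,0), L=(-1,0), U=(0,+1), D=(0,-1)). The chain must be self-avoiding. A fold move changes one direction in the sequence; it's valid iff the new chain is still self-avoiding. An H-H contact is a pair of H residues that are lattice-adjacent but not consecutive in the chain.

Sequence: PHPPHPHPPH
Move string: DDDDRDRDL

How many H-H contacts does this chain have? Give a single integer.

Positions: [(0, 0), (0, -1), (0, -2), (0, -3), (0, -4), (1, -4), (1, -5), (2, -5), (2, -6), (1, -6)]
H-H contact: residue 6 @(1,-5) - residue 9 @(1, -6)

Answer: 1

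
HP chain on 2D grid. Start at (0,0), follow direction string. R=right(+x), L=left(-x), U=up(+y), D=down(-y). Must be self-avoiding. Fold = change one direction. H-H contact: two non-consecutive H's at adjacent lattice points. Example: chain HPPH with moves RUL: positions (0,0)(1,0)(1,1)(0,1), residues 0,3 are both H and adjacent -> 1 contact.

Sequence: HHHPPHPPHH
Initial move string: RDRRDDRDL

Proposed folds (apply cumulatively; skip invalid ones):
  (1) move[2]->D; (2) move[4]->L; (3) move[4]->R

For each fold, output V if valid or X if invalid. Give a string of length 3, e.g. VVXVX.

Answer: VXV

Derivation:
Initial: RDRRDDRDL -> [(0, 0), (1, 0), (1, -1), (2, -1), (3, -1), (3, -2), (3, -3), (4, -3), (4, -4), (3, -4)]
Fold 1: move[2]->D => RDDRDDRDL VALID
Fold 2: move[4]->L => RDDRLDRDL INVALID (collision), skipped
Fold 3: move[4]->R => RDDRRDRDL VALID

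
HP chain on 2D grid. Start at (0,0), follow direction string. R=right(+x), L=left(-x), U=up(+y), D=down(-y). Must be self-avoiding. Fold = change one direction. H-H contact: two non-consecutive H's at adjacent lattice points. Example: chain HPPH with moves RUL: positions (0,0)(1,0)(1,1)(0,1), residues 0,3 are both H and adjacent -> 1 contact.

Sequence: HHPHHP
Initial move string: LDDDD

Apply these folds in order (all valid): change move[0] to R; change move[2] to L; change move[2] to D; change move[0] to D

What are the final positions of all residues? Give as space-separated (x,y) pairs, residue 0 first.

Answer: (0,0) (0,-1) (0,-2) (0,-3) (0,-4) (0,-5)

Derivation:
Initial moves: LDDDD
Fold: move[0]->R => RDDDD (positions: [(0, 0), (1, 0), (1, -1), (1, -2), (1, -3), (1, -4)])
Fold: move[2]->L => RDLDD (positions: [(0, 0), (1, 0), (1, -1), (0, -1), (0, -2), (0, -3)])
Fold: move[2]->D => RDDDD (positions: [(0, 0), (1, 0), (1, -1), (1, -2), (1, -3), (1, -4)])
Fold: move[0]->D => DDDDD (positions: [(0, 0), (0, -1), (0, -2), (0, -3), (0, -4), (0, -5)])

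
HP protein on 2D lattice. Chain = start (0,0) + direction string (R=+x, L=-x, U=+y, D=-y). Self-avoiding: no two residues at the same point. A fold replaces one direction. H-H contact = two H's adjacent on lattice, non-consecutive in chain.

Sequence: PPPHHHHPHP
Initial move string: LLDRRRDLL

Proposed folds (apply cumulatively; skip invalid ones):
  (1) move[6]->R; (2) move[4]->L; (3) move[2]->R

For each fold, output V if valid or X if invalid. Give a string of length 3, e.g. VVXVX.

Answer: XXX

Derivation:
Initial: LLDRRRDLL -> [(0, 0), (-1, 0), (-2, 0), (-2, -1), (-1, -1), (0, -1), (1, -1), (1, -2), (0, -2), (-1, -2)]
Fold 1: move[6]->R => LLDRRRRLL INVALID (collision), skipped
Fold 2: move[4]->L => LLDRLRDLL INVALID (collision), skipped
Fold 3: move[2]->R => LLRRRRDLL INVALID (collision), skipped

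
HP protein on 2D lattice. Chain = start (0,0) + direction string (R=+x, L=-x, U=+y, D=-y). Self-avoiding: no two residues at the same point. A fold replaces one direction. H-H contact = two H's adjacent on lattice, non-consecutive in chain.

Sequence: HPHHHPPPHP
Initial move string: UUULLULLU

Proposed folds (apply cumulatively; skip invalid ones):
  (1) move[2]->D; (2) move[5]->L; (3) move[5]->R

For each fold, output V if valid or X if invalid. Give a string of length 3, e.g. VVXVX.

Initial: UUULLULLU -> [(0, 0), (0, 1), (0, 2), (0, 3), (-1, 3), (-2, 3), (-2, 4), (-3, 4), (-4, 4), (-4, 5)]
Fold 1: move[2]->D => UUDLLULLU INVALID (collision), skipped
Fold 2: move[5]->L => UUULLLLLU VALID
Fold 3: move[5]->R => UUULLRLLU INVALID (collision), skipped

Answer: XVX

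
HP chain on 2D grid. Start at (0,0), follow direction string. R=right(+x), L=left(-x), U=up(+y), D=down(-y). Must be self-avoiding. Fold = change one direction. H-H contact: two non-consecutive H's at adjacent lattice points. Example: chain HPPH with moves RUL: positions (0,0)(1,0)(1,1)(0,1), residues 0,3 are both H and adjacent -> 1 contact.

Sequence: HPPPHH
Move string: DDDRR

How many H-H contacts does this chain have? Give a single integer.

Positions: [(0, 0), (0, -1), (0, -2), (0, -3), (1, -3), (2, -3)]
No H-H contacts found.

Answer: 0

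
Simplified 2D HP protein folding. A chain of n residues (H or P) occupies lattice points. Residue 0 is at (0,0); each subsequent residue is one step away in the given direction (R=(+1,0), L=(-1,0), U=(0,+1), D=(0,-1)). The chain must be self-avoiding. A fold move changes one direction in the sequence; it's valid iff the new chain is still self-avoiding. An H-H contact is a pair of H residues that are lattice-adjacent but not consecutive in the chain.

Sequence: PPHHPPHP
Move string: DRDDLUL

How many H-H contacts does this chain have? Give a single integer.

Positions: [(0, 0), (0, -1), (1, -1), (1, -2), (1, -3), (0, -3), (0, -2), (-1, -2)]
H-H contact: residue 3 @(1,-2) - residue 6 @(0, -2)

Answer: 1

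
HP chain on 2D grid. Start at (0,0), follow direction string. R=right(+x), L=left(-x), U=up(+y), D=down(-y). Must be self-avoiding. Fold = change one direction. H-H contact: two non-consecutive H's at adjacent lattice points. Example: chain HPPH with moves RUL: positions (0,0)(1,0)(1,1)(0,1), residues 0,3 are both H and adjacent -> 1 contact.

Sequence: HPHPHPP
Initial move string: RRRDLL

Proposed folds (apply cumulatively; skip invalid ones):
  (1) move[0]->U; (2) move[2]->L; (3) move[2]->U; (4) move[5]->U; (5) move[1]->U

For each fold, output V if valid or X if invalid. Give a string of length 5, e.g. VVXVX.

Initial: RRRDLL -> [(0, 0), (1, 0), (2, 0), (3, 0), (3, -1), (2, -1), (1, -1)]
Fold 1: move[0]->U => URRDLL INVALID (collision), skipped
Fold 2: move[2]->L => RRLDLL INVALID (collision), skipped
Fold 3: move[2]->U => RRUDLL INVALID (collision), skipped
Fold 4: move[5]->U => RRRDLU INVALID (collision), skipped
Fold 5: move[1]->U => RURDLL INVALID (collision), skipped

Answer: XXXXX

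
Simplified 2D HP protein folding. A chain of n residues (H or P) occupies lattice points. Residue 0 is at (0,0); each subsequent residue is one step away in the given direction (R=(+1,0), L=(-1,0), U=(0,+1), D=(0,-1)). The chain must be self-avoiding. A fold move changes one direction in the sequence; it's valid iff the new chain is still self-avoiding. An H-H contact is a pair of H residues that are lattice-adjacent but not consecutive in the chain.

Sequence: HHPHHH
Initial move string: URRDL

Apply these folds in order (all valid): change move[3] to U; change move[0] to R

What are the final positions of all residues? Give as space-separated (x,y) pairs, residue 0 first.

Initial moves: URRDL
Fold: move[3]->U => URRUL (positions: [(0, 0), (0, 1), (1, 1), (2, 1), (2, 2), (1, 2)])
Fold: move[0]->R => RRRUL (positions: [(0, 0), (1, 0), (2, 0), (3, 0), (3, 1), (2, 1)])

Answer: (0,0) (1,0) (2,0) (3,0) (3,1) (2,1)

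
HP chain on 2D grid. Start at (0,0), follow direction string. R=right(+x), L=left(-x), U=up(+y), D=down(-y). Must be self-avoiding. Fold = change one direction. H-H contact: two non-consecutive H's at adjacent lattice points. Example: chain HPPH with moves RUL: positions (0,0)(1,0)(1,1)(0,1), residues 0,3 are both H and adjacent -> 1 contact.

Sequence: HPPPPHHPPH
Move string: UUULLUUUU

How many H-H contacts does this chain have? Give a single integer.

Answer: 0

Derivation:
Positions: [(0, 0), (0, 1), (0, 2), (0, 3), (-1, 3), (-2, 3), (-2, 4), (-2, 5), (-2, 6), (-2, 7)]
No H-H contacts found.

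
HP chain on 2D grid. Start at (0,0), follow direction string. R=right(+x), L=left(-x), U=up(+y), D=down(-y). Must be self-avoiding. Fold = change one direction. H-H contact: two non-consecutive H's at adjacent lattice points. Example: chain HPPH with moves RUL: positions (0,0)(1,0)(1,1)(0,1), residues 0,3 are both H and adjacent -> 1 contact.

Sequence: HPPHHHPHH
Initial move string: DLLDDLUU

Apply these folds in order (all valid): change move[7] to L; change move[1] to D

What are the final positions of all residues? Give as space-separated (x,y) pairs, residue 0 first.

Answer: (0,0) (0,-1) (0,-2) (-1,-2) (-1,-3) (-1,-4) (-2,-4) (-2,-3) (-3,-3)

Derivation:
Initial moves: DLLDDLUU
Fold: move[7]->L => DLLDDLUL (positions: [(0, 0), (0, -1), (-1, -1), (-2, -1), (-2, -2), (-2, -3), (-3, -3), (-3, -2), (-4, -2)])
Fold: move[1]->D => DDLDDLUL (positions: [(0, 0), (0, -1), (0, -2), (-1, -2), (-1, -3), (-1, -4), (-2, -4), (-2, -3), (-3, -3)])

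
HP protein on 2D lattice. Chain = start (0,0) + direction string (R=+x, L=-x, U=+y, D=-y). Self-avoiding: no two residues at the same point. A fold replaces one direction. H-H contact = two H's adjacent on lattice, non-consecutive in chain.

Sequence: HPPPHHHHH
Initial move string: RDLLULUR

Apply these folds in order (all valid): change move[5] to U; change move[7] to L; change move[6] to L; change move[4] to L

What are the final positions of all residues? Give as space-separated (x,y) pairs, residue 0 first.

Initial moves: RDLLULUR
Fold: move[5]->U => RDLLUUUR (positions: [(0, 0), (1, 0), (1, -1), (0, -1), (-1, -1), (-1, 0), (-1, 1), (-1, 2), (0, 2)])
Fold: move[7]->L => RDLLUUUL (positions: [(0, 0), (1, 0), (1, -1), (0, -1), (-1, -1), (-1, 0), (-1, 1), (-1, 2), (-2, 2)])
Fold: move[6]->L => RDLLUULL (positions: [(0, 0), (1, 0), (1, -1), (0, -1), (-1, -1), (-1, 0), (-1, 1), (-2, 1), (-3, 1)])
Fold: move[4]->L => RDLLLULL (positions: [(0, 0), (1, 0), (1, -1), (0, -1), (-1, -1), (-2, -1), (-2, 0), (-3, 0), (-4, 0)])

Answer: (0,0) (1,0) (1,-1) (0,-1) (-1,-1) (-2,-1) (-2,0) (-3,0) (-4,0)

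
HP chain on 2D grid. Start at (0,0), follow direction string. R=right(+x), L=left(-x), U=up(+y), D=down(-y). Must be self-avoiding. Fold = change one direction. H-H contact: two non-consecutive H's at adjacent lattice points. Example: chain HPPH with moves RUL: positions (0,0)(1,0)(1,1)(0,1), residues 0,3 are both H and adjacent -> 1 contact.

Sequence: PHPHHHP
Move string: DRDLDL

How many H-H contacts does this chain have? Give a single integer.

Positions: [(0, 0), (0, -1), (1, -1), (1, -2), (0, -2), (0, -3), (-1, -3)]
H-H contact: residue 1 @(0,-1) - residue 4 @(0, -2)

Answer: 1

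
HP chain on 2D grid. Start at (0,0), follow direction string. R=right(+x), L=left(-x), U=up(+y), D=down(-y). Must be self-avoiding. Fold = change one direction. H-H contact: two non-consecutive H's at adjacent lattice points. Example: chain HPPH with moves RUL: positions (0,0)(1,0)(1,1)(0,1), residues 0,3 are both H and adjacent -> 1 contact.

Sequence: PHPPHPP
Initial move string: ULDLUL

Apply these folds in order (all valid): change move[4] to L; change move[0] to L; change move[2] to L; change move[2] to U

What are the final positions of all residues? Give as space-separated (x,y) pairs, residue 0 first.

Initial moves: ULDLUL
Fold: move[4]->L => ULDLLL (positions: [(0, 0), (0, 1), (-1, 1), (-1, 0), (-2, 0), (-3, 0), (-4, 0)])
Fold: move[0]->L => LLDLLL (positions: [(0, 0), (-1, 0), (-2, 0), (-2, -1), (-3, -1), (-4, -1), (-5, -1)])
Fold: move[2]->L => LLLLLL (positions: [(0, 0), (-1, 0), (-2, 0), (-3, 0), (-4, 0), (-5, 0), (-6, 0)])
Fold: move[2]->U => LLULLL (positions: [(0, 0), (-1, 0), (-2, 0), (-2, 1), (-3, 1), (-4, 1), (-5, 1)])

Answer: (0,0) (-1,0) (-2,0) (-2,1) (-3,1) (-4,1) (-5,1)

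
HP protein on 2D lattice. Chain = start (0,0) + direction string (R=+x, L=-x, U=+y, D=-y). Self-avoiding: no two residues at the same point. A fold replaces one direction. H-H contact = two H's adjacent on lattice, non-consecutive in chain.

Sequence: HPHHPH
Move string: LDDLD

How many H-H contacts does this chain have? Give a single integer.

Answer: 0

Derivation:
Positions: [(0, 0), (-1, 0), (-1, -1), (-1, -2), (-2, -2), (-2, -3)]
No H-H contacts found.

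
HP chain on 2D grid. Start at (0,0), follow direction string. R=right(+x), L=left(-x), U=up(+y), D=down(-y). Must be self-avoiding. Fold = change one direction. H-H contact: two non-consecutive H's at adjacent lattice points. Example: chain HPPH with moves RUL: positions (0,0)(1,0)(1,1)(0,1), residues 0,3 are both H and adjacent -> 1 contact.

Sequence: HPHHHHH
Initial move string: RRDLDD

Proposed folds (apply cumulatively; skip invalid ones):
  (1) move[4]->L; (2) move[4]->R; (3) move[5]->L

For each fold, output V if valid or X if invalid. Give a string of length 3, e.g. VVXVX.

Answer: VXV

Derivation:
Initial: RRDLDD -> [(0, 0), (1, 0), (2, 0), (2, -1), (1, -1), (1, -2), (1, -3)]
Fold 1: move[4]->L => RRDLLD VALID
Fold 2: move[4]->R => RRDLRD INVALID (collision), skipped
Fold 3: move[5]->L => RRDLLL VALID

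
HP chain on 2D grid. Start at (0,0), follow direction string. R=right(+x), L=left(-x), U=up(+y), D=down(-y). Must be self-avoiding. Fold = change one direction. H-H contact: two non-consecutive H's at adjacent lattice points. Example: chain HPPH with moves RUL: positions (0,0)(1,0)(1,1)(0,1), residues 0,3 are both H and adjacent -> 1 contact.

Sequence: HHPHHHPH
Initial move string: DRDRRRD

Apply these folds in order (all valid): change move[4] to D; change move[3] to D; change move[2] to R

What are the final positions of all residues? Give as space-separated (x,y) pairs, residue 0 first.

Initial moves: DRDRRRD
Fold: move[4]->D => DRDRDRD (positions: [(0, 0), (0, -1), (1, -1), (1, -2), (2, -2), (2, -3), (3, -3), (3, -4)])
Fold: move[3]->D => DRDDDRD (positions: [(0, 0), (0, -1), (1, -1), (1, -2), (1, -3), (1, -4), (2, -4), (2, -5)])
Fold: move[2]->R => DRRDDRD (positions: [(0, 0), (0, -1), (1, -1), (2, -1), (2, -2), (2, -3), (3, -3), (3, -4)])

Answer: (0,0) (0,-1) (1,-1) (2,-1) (2,-2) (2,-3) (3,-3) (3,-4)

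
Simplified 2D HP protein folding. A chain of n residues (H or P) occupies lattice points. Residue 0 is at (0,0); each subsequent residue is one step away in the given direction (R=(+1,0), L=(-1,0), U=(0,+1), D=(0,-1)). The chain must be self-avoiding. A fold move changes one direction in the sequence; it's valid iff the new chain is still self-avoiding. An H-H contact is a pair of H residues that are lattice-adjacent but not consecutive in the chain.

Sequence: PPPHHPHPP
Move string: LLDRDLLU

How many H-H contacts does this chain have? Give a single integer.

Positions: [(0, 0), (-1, 0), (-2, 0), (-2, -1), (-1, -1), (-1, -2), (-2, -2), (-3, -2), (-3, -1)]
H-H contact: residue 3 @(-2,-1) - residue 6 @(-2, -2)

Answer: 1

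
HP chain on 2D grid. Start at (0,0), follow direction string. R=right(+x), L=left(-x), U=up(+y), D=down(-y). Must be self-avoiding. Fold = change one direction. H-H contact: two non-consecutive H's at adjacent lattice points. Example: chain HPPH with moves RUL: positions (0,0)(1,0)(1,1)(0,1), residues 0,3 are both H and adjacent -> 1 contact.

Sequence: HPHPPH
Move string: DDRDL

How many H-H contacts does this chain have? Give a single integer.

Positions: [(0, 0), (0, -1), (0, -2), (1, -2), (1, -3), (0, -3)]
H-H contact: residue 2 @(0,-2) - residue 5 @(0, -3)

Answer: 1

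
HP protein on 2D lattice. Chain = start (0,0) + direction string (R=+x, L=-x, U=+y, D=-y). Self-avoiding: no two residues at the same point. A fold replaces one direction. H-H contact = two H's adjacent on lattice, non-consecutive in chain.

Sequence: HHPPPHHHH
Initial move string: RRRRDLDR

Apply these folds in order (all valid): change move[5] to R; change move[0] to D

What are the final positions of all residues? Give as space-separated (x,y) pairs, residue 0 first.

Answer: (0,0) (0,-1) (1,-1) (2,-1) (3,-1) (3,-2) (4,-2) (4,-3) (5,-3)

Derivation:
Initial moves: RRRRDLDR
Fold: move[5]->R => RRRRDRDR (positions: [(0, 0), (1, 0), (2, 0), (3, 0), (4, 0), (4, -1), (5, -1), (5, -2), (6, -2)])
Fold: move[0]->D => DRRRDRDR (positions: [(0, 0), (0, -1), (1, -1), (2, -1), (3, -1), (3, -2), (4, -2), (4, -3), (5, -3)])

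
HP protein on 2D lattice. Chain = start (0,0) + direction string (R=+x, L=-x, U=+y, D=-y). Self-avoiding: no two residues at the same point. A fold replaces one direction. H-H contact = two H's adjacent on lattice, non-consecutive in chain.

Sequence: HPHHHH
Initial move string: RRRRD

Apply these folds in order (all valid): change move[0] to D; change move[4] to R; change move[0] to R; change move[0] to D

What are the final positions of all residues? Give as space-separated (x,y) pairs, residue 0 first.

Answer: (0,0) (0,-1) (1,-1) (2,-1) (3,-1) (4,-1)

Derivation:
Initial moves: RRRRD
Fold: move[0]->D => DRRRD (positions: [(0, 0), (0, -1), (1, -1), (2, -1), (3, -1), (3, -2)])
Fold: move[4]->R => DRRRR (positions: [(0, 0), (0, -1), (1, -1), (2, -1), (3, -1), (4, -1)])
Fold: move[0]->R => RRRRR (positions: [(0, 0), (1, 0), (2, 0), (3, 0), (4, 0), (5, 0)])
Fold: move[0]->D => DRRRR (positions: [(0, 0), (0, -1), (1, -1), (2, -1), (3, -1), (4, -1)])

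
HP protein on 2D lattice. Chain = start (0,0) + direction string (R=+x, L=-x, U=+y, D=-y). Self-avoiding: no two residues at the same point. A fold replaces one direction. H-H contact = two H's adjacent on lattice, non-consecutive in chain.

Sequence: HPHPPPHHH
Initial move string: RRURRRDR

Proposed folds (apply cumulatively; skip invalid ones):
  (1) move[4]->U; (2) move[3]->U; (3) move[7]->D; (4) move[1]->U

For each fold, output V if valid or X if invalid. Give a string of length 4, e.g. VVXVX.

Initial: RRURRRDR -> [(0, 0), (1, 0), (2, 0), (2, 1), (3, 1), (4, 1), (5, 1), (5, 0), (6, 0)]
Fold 1: move[4]->U => RRURURDR VALID
Fold 2: move[3]->U => RRUUURDR VALID
Fold 3: move[7]->D => RRUUURDD VALID
Fold 4: move[1]->U => RUUUURDD VALID

Answer: VVVV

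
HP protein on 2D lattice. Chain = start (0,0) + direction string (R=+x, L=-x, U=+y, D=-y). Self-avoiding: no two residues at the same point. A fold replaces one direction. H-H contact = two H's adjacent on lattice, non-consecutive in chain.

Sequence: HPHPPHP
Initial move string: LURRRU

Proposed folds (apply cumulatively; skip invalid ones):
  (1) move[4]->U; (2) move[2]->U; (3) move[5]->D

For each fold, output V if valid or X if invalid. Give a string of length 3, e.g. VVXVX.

Answer: VVX

Derivation:
Initial: LURRRU -> [(0, 0), (-1, 0), (-1, 1), (0, 1), (1, 1), (2, 1), (2, 2)]
Fold 1: move[4]->U => LURRUU VALID
Fold 2: move[2]->U => LUURUU VALID
Fold 3: move[5]->D => LUURUD INVALID (collision), skipped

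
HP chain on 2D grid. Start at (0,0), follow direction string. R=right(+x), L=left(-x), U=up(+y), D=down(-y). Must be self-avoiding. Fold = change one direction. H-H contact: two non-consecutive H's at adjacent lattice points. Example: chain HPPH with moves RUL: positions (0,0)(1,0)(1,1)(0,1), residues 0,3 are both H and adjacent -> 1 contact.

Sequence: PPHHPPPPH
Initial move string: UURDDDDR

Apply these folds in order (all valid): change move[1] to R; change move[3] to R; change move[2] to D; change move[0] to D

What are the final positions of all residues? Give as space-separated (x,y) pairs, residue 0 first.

Initial moves: UURDDDDR
Fold: move[1]->R => URRDDDDR (positions: [(0, 0), (0, 1), (1, 1), (2, 1), (2, 0), (2, -1), (2, -2), (2, -3), (3, -3)])
Fold: move[3]->R => URRRDDDR (positions: [(0, 0), (0, 1), (1, 1), (2, 1), (3, 1), (3, 0), (3, -1), (3, -2), (4, -2)])
Fold: move[2]->D => URDRDDDR (positions: [(0, 0), (0, 1), (1, 1), (1, 0), (2, 0), (2, -1), (2, -2), (2, -3), (3, -3)])
Fold: move[0]->D => DRDRDDDR (positions: [(0, 0), (0, -1), (1, -1), (1, -2), (2, -2), (2, -3), (2, -4), (2, -5), (3, -5)])

Answer: (0,0) (0,-1) (1,-1) (1,-2) (2,-2) (2,-3) (2,-4) (2,-5) (3,-5)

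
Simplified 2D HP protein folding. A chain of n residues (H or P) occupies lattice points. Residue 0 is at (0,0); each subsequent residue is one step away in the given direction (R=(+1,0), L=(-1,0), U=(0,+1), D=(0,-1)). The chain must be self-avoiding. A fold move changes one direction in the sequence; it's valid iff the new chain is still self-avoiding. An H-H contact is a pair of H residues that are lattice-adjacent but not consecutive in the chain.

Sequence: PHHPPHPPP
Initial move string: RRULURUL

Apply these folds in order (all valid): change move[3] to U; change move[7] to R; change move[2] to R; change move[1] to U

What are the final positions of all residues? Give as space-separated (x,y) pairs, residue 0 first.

Initial moves: RRULURUL
Fold: move[3]->U => RRUUURUL (positions: [(0, 0), (1, 0), (2, 0), (2, 1), (2, 2), (2, 3), (3, 3), (3, 4), (2, 4)])
Fold: move[7]->R => RRUUURUR (positions: [(0, 0), (1, 0), (2, 0), (2, 1), (2, 2), (2, 3), (3, 3), (3, 4), (4, 4)])
Fold: move[2]->R => RRRUURUR (positions: [(0, 0), (1, 0), (2, 0), (3, 0), (3, 1), (3, 2), (4, 2), (4, 3), (5, 3)])
Fold: move[1]->U => RURUURUR (positions: [(0, 0), (1, 0), (1, 1), (2, 1), (2, 2), (2, 3), (3, 3), (3, 4), (4, 4)])

Answer: (0,0) (1,0) (1,1) (2,1) (2,2) (2,3) (3,3) (3,4) (4,4)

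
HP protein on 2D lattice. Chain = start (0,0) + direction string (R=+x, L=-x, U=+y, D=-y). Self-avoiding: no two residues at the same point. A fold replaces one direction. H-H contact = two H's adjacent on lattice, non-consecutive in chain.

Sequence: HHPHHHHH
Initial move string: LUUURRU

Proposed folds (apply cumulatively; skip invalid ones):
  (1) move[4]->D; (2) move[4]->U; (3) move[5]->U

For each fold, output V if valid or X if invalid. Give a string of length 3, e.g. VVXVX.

Initial: LUUURRU -> [(0, 0), (-1, 0), (-1, 1), (-1, 2), (-1, 3), (0, 3), (1, 3), (1, 4)]
Fold 1: move[4]->D => LUUUDRU INVALID (collision), skipped
Fold 2: move[4]->U => LUUUURU VALID
Fold 3: move[5]->U => LUUUUUU VALID

Answer: XVV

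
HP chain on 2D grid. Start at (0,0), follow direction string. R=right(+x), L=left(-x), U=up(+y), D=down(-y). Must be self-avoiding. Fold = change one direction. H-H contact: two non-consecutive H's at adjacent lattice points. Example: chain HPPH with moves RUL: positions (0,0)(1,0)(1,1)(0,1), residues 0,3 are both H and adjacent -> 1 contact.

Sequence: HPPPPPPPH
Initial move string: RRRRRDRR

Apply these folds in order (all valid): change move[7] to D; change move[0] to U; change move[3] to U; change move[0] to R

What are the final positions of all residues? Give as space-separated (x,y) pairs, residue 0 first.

Answer: (0,0) (1,0) (2,0) (3,0) (3,1) (4,1) (4,0) (5,0) (5,-1)

Derivation:
Initial moves: RRRRRDRR
Fold: move[7]->D => RRRRRDRD (positions: [(0, 0), (1, 0), (2, 0), (3, 0), (4, 0), (5, 0), (5, -1), (6, -1), (6, -2)])
Fold: move[0]->U => URRRRDRD (positions: [(0, 0), (0, 1), (1, 1), (2, 1), (3, 1), (4, 1), (4, 0), (5, 0), (5, -1)])
Fold: move[3]->U => URRURDRD (positions: [(0, 0), (0, 1), (1, 1), (2, 1), (2, 2), (3, 2), (3, 1), (4, 1), (4, 0)])
Fold: move[0]->R => RRRURDRD (positions: [(0, 0), (1, 0), (2, 0), (3, 0), (3, 1), (4, 1), (4, 0), (5, 0), (5, -1)])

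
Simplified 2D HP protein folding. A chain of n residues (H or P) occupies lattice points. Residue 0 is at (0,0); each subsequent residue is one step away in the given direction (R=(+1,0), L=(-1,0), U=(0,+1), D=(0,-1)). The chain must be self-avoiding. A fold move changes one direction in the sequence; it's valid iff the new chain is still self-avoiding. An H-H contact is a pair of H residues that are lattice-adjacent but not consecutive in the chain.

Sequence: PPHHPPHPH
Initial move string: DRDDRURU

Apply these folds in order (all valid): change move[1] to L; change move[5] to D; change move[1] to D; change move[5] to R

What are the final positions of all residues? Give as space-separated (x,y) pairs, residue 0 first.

Initial moves: DRDDRURU
Fold: move[1]->L => DLDDRURU (positions: [(0, 0), (0, -1), (-1, -1), (-1, -2), (-1, -3), (0, -3), (0, -2), (1, -2), (1, -1)])
Fold: move[5]->D => DLDDRDRU (positions: [(0, 0), (0, -1), (-1, -1), (-1, -2), (-1, -3), (0, -3), (0, -4), (1, -4), (1, -3)])
Fold: move[1]->D => DDDDRDRU (positions: [(0, 0), (0, -1), (0, -2), (0, -3), (0, -4), (1, -4), (1, -5), (2, -5), (2, -4)])
Fold: move[5]->R => DDDDRRRU (positions: [(0, 0), (0, -1), (0, -2), (0, -3), (0, -4), (1, -4), (2, -4), (3, -4), (3, -3)])

Answer: (0,0) (0,-1) (0,-2) (0,-3) (0,-4) (1,-4) (2,-4) (3,-4) (3,-3)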